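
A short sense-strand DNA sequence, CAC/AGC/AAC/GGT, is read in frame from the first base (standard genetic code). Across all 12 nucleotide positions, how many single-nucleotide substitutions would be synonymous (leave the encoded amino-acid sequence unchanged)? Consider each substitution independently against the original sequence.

6

Codon 1 (CAC, His): 1 synonymous substitution.
Codon 2 (AGC, Ser): 1 synonymous substitution.
Codon 3 (AAC, Asn): 1 synonymous substitution.
Codon 4 (GGT, Gly): 3 synonymous substitutions.
Total: 1 + 1 + 1 + 3 = 6.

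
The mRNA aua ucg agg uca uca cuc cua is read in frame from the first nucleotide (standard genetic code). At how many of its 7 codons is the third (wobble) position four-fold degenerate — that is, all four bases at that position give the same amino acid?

5

Codon 1 AUA (Ile): third position 3-fold.
Codon 2 UCG (Ser): third position 4-fold.
Codon 3 AGG (Arg): third position 2-fold.
Codon 4 UCA (Ser): third position 4-fold.
Codon 5 UCA (Ser): third position 4-fold.
Codon 6 CUC (Leu): third position 4-fold.
Codon 7 CUA (Leu): third position 4-fold.
Four-fold degenerate third positions: 5.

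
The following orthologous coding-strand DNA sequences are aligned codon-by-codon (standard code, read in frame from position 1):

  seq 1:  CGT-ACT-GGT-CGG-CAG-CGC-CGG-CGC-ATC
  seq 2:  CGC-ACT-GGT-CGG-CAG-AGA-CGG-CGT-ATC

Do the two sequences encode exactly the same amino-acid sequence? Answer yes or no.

yes

Codon 1: CGT Arg / CGC Arg — synonymous.
Codon 2: ACT Thr / ACT Thr — identical.
Codon 3: GGT Gly / GGT Gly — identical.
Codon 4: CGG Arg / CGG Arg — identical.
Codon 5: CAG Gln / CAG Gln — identical.
Codon 6: CGC Arg / AGA Arg — synonymous.
Codon 7: CGG Arg / CGG Arg — identical.
Codon 8: CGC Arg / CGT Arg — synonymous.
Codon 9: ATC Ile / ATC Ile — identical.
Nonsynonymous differences: 0 → same protein.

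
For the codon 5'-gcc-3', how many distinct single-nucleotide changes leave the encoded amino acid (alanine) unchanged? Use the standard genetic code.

Position 1: none → 0 synonymous.
Position 2: none → 0 synonymous.
Position 3: GCU, GCA, GCG → 3 synonymous.
Total: 0 + 0 + 3 = 3.

3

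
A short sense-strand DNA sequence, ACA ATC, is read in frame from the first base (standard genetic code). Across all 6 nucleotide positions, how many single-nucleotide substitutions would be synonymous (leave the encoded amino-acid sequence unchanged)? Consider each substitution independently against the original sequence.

5

Codon 1 (ACA, Thr): 3 synonymous substitutions.
Codon 2 (ATC, Ile): 2 synonymous substitutions.
Total: 3 + 2 = 5.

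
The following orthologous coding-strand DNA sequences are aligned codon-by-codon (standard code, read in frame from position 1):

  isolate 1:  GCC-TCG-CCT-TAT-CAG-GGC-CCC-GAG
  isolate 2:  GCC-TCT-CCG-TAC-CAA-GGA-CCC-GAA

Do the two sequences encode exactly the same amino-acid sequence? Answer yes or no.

yes

Codon 1: GCC Ala / GCC Ala — identical.
Codon 2: TCG Ser / TCT Ser — synonymous.
Codon 3: CCT Pro / CCG Pro — synonymous.
Codon 4: TAT Tyr / TAC Tyr — synonymous.
Codon 5: CAG Gln / CAA Gln — synonymous.
Codon 6: GGC Gly / GGA Gly — synonymous.
Codon 7: CCC Pro / CCC Pro — identical.
Codon 8: GAG Glu / GAA Glu — synonymous.
Nonsynonymous differences: 0 → same protein.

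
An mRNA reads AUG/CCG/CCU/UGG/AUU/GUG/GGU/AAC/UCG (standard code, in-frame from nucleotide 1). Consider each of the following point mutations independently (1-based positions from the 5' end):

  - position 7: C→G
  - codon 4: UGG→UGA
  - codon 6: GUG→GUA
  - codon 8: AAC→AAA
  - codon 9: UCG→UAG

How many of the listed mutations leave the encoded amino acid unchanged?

1

Codon 3: CCU (Pro) → GCU (Ala) — missense.
Codon 4: UGG (Trp) → UGA (Stop) — nonsense.
Codon 6: GUG (Val) → GUA (Val) — synonymous.
Codon 8: AAC (Asn) → AAA (Lys) — missense.
Codon 9: UCG (Ser) → UAG (Stop) — nonsense.
Synonymous: 1 of 5.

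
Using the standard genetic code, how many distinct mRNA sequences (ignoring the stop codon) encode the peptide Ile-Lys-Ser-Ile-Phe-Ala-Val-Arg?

20736

Ile: 3 codons.
Lys: 2 codons.
Ser: 6 codons.
Ile: 3 codons.
Phe: 2 codons.
Ala: 4 codons.
Val: 4 codons.
Arg: 6 codons.
3 × 2 × 6 × 3 × 2 × 4 × 4 × 6 = 20736.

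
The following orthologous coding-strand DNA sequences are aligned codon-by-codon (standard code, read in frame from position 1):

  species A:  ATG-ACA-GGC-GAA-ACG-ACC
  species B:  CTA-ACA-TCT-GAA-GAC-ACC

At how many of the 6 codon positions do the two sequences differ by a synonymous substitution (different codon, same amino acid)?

Codon 1: ATG Met / CTA Leu — nonsynonymous.
Codon 2: ACA Thr / ACA Thr — identical.
Codon 3: GGC Gly / TCT Ser — nonsynonymous.
Codon 4: GAA Glu / GAA Glu — identical.
Codon 5: ACG Thr / GAC Asp — nonsynonymous.
Codon 6: ACC Thr / ACC Thr — identical.
Synonymous differences: 0.

0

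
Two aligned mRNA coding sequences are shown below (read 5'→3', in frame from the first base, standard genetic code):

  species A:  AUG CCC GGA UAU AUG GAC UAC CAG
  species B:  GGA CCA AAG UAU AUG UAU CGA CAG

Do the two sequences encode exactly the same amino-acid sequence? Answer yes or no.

Codon 1: AUG Met / GGA Gly — nonsynonymous.
Codon 2: CCC Pro / CCA Pro — synonymous.
Codon 3: GGA Gly / AAG Lys — nonsynonymous.
Codon 4: UAU Tyr / UAU Tyr — identical.
Codon 5: AUG Met / AUG Met — identical.
Codon 6: GAC Asp / UAU Tyr — nonsynonymous.
Codon 7: UAC Tyr / CGA Arg — nonsynonymous.
Codon 8: CAG Gln / CAG Gln — identical.
Nonsynonymous differences: 4 → different protein.

no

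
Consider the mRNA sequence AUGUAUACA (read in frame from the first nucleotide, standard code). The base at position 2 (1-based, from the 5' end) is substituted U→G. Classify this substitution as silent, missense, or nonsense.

missense

Position 2 falls in codon 1: AUG → Met.
After the substitution the codon is AGG → Arg.
Met ≠ Arg, so this is a missense mutation.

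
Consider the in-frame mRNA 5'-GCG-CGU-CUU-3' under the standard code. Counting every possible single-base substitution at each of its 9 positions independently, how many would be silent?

9

Codon 1 (GCG, Ala): 3 synonymous substitutions.
Codon 2 (CGU, Arg): 3 synonymous substitutions.
Codon 3 (CUU, Leu): 3 synonymous substitutions.
Total: 3 + 3 + 3 = 9.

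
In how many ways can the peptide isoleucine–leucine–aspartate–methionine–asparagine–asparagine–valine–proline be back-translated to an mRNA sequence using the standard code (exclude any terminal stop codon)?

2304

Ile: 3 codons.
Leu: 6 codons.
Asp: 2 codons.
Met: 1 codon.
Asn: 2 codons.
Asn: 2 codons.
Val: 4 codons.
Pro: 4 codons.
3 × 6 × 2 × 1 × 2 × 2 × 4 × 4 = 2304.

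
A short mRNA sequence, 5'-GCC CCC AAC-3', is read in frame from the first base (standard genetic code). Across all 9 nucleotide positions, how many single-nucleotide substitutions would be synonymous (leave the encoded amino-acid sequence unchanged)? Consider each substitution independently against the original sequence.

7

Codon 1 (GCC, Ala): 3 synonymous substitutions.
Codon 2 (CCC, Pro): 3 synonymous substitutions.
Codon 3 (AAC, Asn): 1 synonymous substitution.
Total: 3 + 3 + 1 = 7.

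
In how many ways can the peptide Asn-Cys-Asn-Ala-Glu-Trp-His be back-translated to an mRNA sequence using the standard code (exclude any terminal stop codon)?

128

Asn: 2 codons.
Cys: 2 codons.
Asn: 2 codons.
Ala: 4 codons.
Glu: 2 codons.
Trp: 1 codon.
His: 2 codons.
2 × 2 × 2 × 4 × 2 × 1 × 2 = 128.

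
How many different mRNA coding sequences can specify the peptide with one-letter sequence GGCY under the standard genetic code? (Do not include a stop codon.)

Gly: 4 codons.
Gly: 4 codons.
Cys: 2 codons.
Tyr: 2 codons.
4 × 4 × 2 × 2 = 64.

64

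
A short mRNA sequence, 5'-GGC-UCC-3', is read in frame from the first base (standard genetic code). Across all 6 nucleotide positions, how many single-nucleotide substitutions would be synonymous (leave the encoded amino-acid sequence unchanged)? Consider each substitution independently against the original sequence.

Codon 1 (GGC, Gly): 3 synonymous substitutions.
Codon 2 (UCC, Ser): 3 synonymous substitutions.
Total: 3 + 3 = 6.

6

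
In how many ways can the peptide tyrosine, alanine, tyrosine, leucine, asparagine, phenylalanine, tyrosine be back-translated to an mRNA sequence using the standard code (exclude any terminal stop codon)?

Tyr: 2 codons.
Ala: 4 codons.
Tyr: 2 codons.
Leu: 6 codons.
Asn: 2 codons.
Phe: 2 codons.
Tyr: 2 codons.
2 × 4 × 2 × 6 × 2 × 2 × 2 = 768.

768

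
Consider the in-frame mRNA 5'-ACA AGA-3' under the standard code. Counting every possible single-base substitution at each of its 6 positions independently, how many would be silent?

5

Codon 1 (ACA, Thr): 3 synonymous substitutions.
Codon 2 (AGA, Arg): 2 synonymous substitutions.
Total: 3 + 2 = 5.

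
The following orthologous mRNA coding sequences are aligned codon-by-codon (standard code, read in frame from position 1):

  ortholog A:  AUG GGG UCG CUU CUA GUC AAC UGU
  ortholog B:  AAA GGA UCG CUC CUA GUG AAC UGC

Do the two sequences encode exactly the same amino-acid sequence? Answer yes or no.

Codon 1: AUG Met / AAA Lys — nonsynonymous.
Codon 2: GGG Gly / GGA Gly — synonymous.
Codon 3: UCG Ser / UCG Ser — identical.
Codon 4: CUU Leu / CUC Leu — synonymous.
Codon 5: CUA Leu / CUA Leu — identical.
Codon 6: GUC Val / GUG Val — synonymous.
Codon 7: AAC Asn / AAC Asn — identical.
Codon 8: UGU Cys / UGC Cys — synonymous.
Nonsynonymous differences: 1 → different protein.

no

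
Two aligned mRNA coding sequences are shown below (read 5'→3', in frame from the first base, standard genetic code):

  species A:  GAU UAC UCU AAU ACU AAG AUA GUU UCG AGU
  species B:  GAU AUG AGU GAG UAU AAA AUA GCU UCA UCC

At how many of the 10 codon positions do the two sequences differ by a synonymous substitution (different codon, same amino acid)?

Codon 1: GAU Asp / GAU Asp — identical.
Codon 2: UAC Tyr / AUG Met — nonsynonymous.
Codon 3: UCU Ser / AGU Ser — synonymous.
Codon 4: AAU Asn / GAG Glu — nonsynonymous.
Codon 5: ACU Thr / UAU Tyr — nonsynonymous.
Codon 6: AAG Lys / AAA Lys — synonymous.
Codon 7: AUA Ile / AUA Ile — identical.
Codon 8: GUU Val / GCU Ala — nonsynonymous.
Codon 9: UCG Ser / UCA Ser — synonymous.
Codon 10: AGU Ser / UCC Ser — synonymous.
Synonymous differences: 4.

4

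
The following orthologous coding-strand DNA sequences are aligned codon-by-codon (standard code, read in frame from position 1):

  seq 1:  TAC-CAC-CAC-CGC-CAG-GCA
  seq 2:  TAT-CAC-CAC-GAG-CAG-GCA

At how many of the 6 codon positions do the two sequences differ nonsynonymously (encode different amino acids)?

1

Codon 1: TAC Tyr / TAT Tyr — synonymous.
Codon 2: CAC His / CAC His — identical.
Codon 3: CAC His / CAC His — identical.
Codon 4: CGC Arg / GAG Glu — nonsynonymous.
Codon 5: CAG Gln / CAG Gln — identical.
Codon 6: GCA Ala / GCA Ala — identical.
Nonsynonymous differences: 1.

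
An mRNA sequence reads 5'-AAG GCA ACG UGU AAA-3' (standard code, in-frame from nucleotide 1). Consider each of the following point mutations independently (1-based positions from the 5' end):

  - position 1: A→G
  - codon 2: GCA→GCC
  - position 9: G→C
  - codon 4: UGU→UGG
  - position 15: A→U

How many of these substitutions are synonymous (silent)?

2

Codon 1: AAG (Lys) → GAG (Glu) — missense.
Codon 2: GCA (Ala) → GCC (Ala) — synonymous.
Codon 3: ACG (Thr) → ACC (Thr) — synonymous.
Codon 4: UGU (Cys) → UGG (Trp) — missense.
Codon 5: AAA (Lys) → AAU (Asn) — missense.
Synonymous: 2 of 5.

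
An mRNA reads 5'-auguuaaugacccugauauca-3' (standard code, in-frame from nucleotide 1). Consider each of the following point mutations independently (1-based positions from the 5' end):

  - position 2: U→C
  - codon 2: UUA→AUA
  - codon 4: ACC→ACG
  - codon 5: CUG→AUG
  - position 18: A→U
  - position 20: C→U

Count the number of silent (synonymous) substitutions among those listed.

Codon 1: AUG (Met) → ACG (Thr) — missense.
Codon 2: UUA (Leu) → AUA (Ile) — missense.
Codon 4: ACC (Thr) → ACG (Thr) — synonymous.
Codon 5: CUG (Leu) → AUG (Met) — missense.
Codon 6: AUA (Ile) → AUU (Ile) — synonymous.
Codon 7: UCA (Ser) → UUA (Leu) — missense.
Synonymous: 2 of 6.

2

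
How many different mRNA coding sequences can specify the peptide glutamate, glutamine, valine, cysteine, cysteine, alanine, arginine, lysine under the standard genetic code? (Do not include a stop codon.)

3072

Glu: 2 codons.
Gln: 2 codons.
Val: 4 codons.
Cys: 2 codons.
Cys: 2 codons.
Ala: 4 codons.
Arg: 6 codons.
Lys: 2 codons.
2 × 2 × 4 × 2 × 2 × 4 × 6 × 2 = 3072.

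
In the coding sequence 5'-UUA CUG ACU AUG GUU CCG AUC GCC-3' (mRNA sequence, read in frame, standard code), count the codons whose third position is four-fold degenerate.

5

Codon 1 UUA (Leu): third position 2-fold.
Codon 2 CUG (Leu): third position 4-fold.
Codon 3 ACU (Thr): third position 4-fold.
Codon 4 AUG (Met): third position 1-fold.
Codon 5 GUU (Val): third position 4-fold.
Codon 6 CCG (Pro): third position 4-fold.
Codon 7 AUC (Ile): third position 3-fold.
Codon 8 GCC (Ala): third position 4-fold.
Four-fold degenerate third positions: 5.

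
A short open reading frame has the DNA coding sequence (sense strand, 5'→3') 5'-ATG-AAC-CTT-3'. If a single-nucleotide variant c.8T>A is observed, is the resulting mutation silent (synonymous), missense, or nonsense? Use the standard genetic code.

Position 8 falls in codon 3: CTT → Leu.
After the substitution the codon is CAT → His.
Leu ≠ His, so this is a missense mutation.

missense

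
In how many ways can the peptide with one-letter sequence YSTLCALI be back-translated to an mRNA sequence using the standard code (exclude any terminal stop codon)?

Tyr: 2 codons.
Ser: 6 codons.
Thr: 4 codons.
Leu: 6 codons.
Cys: 2 codons.
Ala: 4 codons.
Leu: 6 codons.
Ile: 3 codons.
2 × 6 × 4 × 6 × 2 × 4 × 6 × 3 = 41472.

41472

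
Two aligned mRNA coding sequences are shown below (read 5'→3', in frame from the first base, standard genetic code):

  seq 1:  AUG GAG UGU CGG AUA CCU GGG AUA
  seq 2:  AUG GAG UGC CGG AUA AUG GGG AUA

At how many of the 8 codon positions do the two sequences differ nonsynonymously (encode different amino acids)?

Codon 1: AUG Met / AUG Met — identical.
Codon 2: GAG Glu / GAG Glu — identical.
Codon 3: UGU Cys / UGC Cys — synonymous.
Codon 4: CGG Arg / CGG Arg — identical.
Codon 5: AUA Ile / AUA Ile — identical.
Codon 6: CCU Pro / AUG Met — nonsynonymous.
Codon 7: GGG Gly / GGG Gly — identical.
Codon 8: AUA Ile / AUA Ile — identical.
Nonsynonymous differences: 1.

1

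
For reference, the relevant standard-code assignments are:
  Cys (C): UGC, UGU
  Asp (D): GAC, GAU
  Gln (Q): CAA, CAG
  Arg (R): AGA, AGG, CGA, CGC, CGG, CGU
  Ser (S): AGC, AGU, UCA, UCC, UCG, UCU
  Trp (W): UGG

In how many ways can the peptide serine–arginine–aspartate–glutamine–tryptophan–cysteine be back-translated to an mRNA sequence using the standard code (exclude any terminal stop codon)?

Ser: 6 codons.
Arg: 6 codons.
Asp: 2 codons.
Gln: 2 codons.
Trp: 1 codon.
Cys: 2 codons.
6 × 6 × 2 × 2 × 1 × 2 = 288.

288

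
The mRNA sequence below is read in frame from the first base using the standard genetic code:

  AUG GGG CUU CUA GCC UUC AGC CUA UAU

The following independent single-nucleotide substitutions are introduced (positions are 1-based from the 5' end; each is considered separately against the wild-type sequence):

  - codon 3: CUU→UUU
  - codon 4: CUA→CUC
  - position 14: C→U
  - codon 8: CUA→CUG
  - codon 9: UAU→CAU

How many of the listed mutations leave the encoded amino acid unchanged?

Codon 3: CUU (Leu) → UUU (Phe) — missense.
Codon 4: CUA (Leu) → CUC (Leu) — synonymous.
Codon 5: GCC (Ala) → GUC (Val) — missense.
Codon 8: CUA (Leu) → CUG (Leu) — synonymous.
Codon 9: UAU (Tyr) → CAU (His) — missense.
Synonymous: 2 of 5.

2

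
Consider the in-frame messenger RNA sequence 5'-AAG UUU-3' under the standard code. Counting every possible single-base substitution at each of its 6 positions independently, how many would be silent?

Codon 1 (AAG, Lys): 1 synonymous substitution.
Codon 2 (UUU, Phe): 1 synonymous substitution.
Total: 1 + 1 = 2.

2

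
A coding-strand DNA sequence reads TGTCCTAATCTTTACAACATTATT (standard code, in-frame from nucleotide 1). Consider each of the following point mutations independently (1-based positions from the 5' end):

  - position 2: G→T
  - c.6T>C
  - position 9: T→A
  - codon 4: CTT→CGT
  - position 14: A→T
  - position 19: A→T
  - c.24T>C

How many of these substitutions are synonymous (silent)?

Codon 1: TGT (Cys) → TTT (Phe) — missense.
Codon 2: CCT (Pro) → CCC (Pro) — synonymous.
Codon 3: AAT (Asn) → AAA (Lys) — missense.
Codon 4: CTT (Leu) → CGT (Arg) — missense.
Codon 5: TAC (Tyr) → TTC (Phe) — missense.
Codon 7: ATT (Ile) → TTT (Phe) — missense.
Codon 8: ATT (Ile) → ATC (Ile) — synonymous.
Synonymous: 2 of 7.

2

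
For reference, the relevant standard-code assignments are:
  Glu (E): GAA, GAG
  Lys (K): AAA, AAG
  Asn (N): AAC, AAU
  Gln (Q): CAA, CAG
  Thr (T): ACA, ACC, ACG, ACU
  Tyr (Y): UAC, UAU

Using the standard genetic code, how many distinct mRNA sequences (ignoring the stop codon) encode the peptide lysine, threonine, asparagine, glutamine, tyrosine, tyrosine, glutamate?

Lys: 2 codons.
Thr: 4 codons.
Asn: 2 codons.
Gln: 2 codons.
Tyr: 2 codons.
Tyr: 2 codons.
Glu: 2 codons.
2 × 4 × 2 × 2 × 2 × 2 × 2 = 256.

256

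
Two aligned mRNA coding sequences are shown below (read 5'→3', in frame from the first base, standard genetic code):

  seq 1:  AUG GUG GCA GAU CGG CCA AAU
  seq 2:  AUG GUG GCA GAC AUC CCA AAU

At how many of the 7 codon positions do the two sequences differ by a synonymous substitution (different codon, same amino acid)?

1

Codon 1: AUG Met / AUG Met — identical.
Codon 2: GUG Val / GUG Val — identical.
Codon 3: GCA Ala / GCA Ala — identical.
Codon 4: GAU Asp / GAC Asp — synonymous.
Codon 5: CGG Arg / AUC Ile — nonsynonymous.
Codon 6: CCA Pro / CCA Pro — identical.
Codon 7: AAU Asn / AAU Asn — identical.
Synonymous differences: 1.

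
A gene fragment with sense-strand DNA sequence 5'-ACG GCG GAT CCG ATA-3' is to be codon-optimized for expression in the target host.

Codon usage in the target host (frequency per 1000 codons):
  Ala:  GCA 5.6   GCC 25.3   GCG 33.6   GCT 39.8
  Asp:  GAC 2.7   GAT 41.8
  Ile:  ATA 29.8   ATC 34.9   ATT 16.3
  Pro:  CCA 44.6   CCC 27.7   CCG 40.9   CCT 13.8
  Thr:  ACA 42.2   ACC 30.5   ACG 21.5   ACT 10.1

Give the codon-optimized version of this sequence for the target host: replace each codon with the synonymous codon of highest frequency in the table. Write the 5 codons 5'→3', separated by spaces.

Codon 1 (Thr): best is ACA at 42.2.
Codon 2 (Ala): best is GCT at 39.8.
Codon 3 (Asp): best is GAT at 41.8.
Codon 4 (Pro): best is CCA at 44.6.
Codon 5 (Ile): best is ATC at 34.9.

ACA GCT GAT CCA ATC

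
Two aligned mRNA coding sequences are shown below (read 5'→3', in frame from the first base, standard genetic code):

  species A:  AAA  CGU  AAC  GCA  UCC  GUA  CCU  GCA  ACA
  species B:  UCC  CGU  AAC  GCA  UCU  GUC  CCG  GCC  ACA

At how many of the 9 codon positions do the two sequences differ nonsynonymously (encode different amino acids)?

Codon 1: AAA Lys / UCC Ser — nonsynonymous.
Codon 2: CGU Arg / CGU Arg — identical.
Codon 3: AAC Asn / AAC Asn — identical.
Codon 4: GCA Ala / GCA Ala — identical.
Codon 5: UCC Ser / UCU Ser — synonymous.
Codon 6: GUA Val / GUC Val — synonymous.
Codon 7: CCU Pro / CCG Pro — synonymous.
Codon 8: GCA Ala / GCC Ala — synonymous.
Codon 9: ACA Thr / ACA Thr — identical.
Nonsynonymous differences: 1.

1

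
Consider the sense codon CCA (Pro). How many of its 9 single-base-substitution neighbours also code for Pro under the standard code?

3

Position 1: none → 0 synonymous.
Position 2: none → 0 synonymous.
Position 3: CCU, CCC, CCG → 3 synonymous.
Total: 0 + 0 + 3 = 3.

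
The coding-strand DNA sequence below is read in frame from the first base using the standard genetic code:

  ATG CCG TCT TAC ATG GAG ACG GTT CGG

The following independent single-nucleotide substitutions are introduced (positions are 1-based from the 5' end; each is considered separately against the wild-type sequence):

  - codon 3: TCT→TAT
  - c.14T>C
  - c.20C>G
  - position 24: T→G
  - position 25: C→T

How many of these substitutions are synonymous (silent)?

Codon 3: TCT (Ser) → TAT (Tyr) — missense.
Codon 5: ATG (Met) → ACG (Thr) — missense.
Codon 7: ACG (Thr) → AGG (Arg) — missense.
Codon 8: GTT (Val) → GTG (Val) — synonymous.
Codon 9: CGG (Arg) → TGG (Trp) — missense.
Synonymous: 1 of 5.

1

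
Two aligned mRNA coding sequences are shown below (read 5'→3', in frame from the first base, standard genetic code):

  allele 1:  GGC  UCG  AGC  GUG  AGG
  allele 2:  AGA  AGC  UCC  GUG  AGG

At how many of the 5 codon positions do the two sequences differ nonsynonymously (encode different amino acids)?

1

Codon 1: GGC Gly / AGA Arg — nonsynonymous.
Codon 2: UCG Ser / AGC Ser — synonymous.
Codon 3: AGC Ser / UCC Ser — synonymous.
Codon 4: GUG Val / GUG Val — identical.
Codon 5: AGG Arg / AGG Arg — identical.
Nonsynonymous differences: 1.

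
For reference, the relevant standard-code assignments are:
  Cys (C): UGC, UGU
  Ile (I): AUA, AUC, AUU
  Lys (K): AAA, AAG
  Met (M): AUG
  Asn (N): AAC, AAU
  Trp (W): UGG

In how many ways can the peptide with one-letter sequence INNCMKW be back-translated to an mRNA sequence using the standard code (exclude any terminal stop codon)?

Ile: 3 codons.
Asn: 2 codons.
Asn: 2 codons.
Cys: 2 codons.
Met: 1 codon.
Lys: 2 codons.
Trp: 1 codon.
3 × 2 × 2 × 2 × 1 × 2 × 1 = 48.

48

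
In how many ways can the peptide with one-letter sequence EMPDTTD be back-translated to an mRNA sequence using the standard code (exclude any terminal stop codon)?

Glu: 2 codons.
Met: 1 codon.
Pro: 4 codons.
Asp: 2 codons.
Thr: 4 codons.
Thr: 4 codons.
Asp: 2 codons.
2 × 1 × 4 × 2 × 4 × 4 × 2 = 512.

512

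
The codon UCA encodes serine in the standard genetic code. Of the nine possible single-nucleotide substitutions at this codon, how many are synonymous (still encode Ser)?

3

Position 1: none → 0 synonymous.
Position 2: none → 0 synonymous.
Position 3: UCU, UCC, UCG → 3 synonymous.
Total: 0 + 0 + 3 = 3.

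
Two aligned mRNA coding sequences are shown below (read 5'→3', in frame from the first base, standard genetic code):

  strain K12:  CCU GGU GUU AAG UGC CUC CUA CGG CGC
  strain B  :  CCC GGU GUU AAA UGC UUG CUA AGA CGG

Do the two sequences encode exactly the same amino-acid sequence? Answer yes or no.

Codon 1: CCU Pro / CCC Pro — synonymous.
Codon 2: GGU Gly / GGU Gly — identical.
Codon 3: GUU Val / GUU Val — identical.
Codon 4: AAG Lys / AAA Lys — synonymous.
Codon 5: UGC Cys / UGC Cys — identical.
Codon 6: CUC Leu / UUG Leu — synonymous.
Codon 7: CUA Leu / CUA Leu — identical.
Codon 8: CGG Arg / AGA Arg — synonymous.
Codon 9: CGC Arg / CGG Arg — synonymous.
Nonsynonymous differences: 0 → same protein.

yes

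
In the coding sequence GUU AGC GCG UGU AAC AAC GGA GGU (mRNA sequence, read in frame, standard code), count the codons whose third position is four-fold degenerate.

4

Codon 1 GUU (Val): third position 4-fold.
Codon 2 AGC (Ser): third position 2-fold.
Codon 3 GCG (Ala): third position 4-fold.
Codon 4 UGU (Cys): third position 2-fold.
Codon 5 AAC (Asn): third position 2-fold.
Codon 6 AAC (Asn): third position 2-fold.
Codon 7 GGA (Gly): third position 4-fold.
Codon 8 GGU (Gly): third position 4-fold.
Four-fold degenerate third positions: 4.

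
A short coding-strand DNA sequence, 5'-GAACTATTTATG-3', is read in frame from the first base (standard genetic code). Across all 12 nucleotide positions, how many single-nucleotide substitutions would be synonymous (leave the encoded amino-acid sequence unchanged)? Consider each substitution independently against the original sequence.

Codon 1 (GAA, Glu): 1 synonymous substitution.
Codon 2 (CTA, Leu): 4 synonymous substitutions.
Codon 3 (TTT, Phe): 1 synonymous substitution.
Codon 4 (ATG, Met): 0 synonymous substitutions.
Total: 1 + 4 + 1 + 0 = 6.

6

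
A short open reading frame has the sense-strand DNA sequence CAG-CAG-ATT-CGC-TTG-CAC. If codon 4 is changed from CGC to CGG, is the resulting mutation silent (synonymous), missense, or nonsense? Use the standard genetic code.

Position 12 falls in codon 4: CGC → Arg.
After the substitution the codon is CGG → Arg.
Both encode Arg, so the change is synonymous.

silent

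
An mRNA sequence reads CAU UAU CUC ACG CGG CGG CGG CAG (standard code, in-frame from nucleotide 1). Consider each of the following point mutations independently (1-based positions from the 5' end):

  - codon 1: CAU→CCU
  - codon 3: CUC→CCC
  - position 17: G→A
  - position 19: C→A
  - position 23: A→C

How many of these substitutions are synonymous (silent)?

Codon 1: CAU (His) → CCU (Pro) — missense.
Codon 3: CUC (Leu) → CCC (Pro) — missense.
Codon 6: CGG (Arg) → CAG (Gln) — missense.
Codon 7: CGG (Arg) → AGG (Arg) — synonymous.
Codon 8: CAG (Gln) → CCG (Pro) — missense.
Synonymous: 1 of 5.

1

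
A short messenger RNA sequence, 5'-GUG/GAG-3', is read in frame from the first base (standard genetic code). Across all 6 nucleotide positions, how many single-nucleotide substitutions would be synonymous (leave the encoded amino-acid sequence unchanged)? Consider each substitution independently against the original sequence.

Codon 1 (GUG, Val): 3 synonymous substitutions.
Codon 2 (GAG, Glu): 1 synonymous substitution.
Total: 3 + 1 = 4.

4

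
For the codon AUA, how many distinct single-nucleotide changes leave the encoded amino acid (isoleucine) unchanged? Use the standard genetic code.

2

Position 1: none → 0 synonymous.
Position 2: none → 0 synonymous.
Position 3: AUU, AUC → 2 synonymous.
Total: 0 + 0 + 2 = 2.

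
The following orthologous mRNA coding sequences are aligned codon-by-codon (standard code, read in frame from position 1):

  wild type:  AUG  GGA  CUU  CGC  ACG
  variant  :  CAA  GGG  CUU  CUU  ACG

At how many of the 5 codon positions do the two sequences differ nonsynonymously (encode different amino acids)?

2

Codon 1: AUG Met / CAA Gln — nonsynonymous.
Codon 2: GGA Gly / GGG Gly — synonymous.
Codon 3: CUU Leu / CUU Leu — identical.
Codon 4: CGC Arg / CUU Leu — nonsynonymous.
Codon 5: ACG Thr / ACG Thr — identical.
Nonsynonymous differences: 2.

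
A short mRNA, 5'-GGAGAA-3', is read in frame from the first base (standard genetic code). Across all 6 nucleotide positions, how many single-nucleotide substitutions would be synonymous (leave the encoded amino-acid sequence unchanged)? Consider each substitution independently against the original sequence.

4

Codon 1 (GGA, Gly): 3 synonymous substitutions.
Codon 2 (GAA, Glu): 1 synonymous substitution.
Total: 3 + 1 = 4.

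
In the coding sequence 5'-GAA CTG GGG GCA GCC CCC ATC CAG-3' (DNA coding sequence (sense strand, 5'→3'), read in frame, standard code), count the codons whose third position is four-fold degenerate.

5

Codon 1 GAA (Glu): third position 2-fold.
Codon 2 CTG (Leu): third position 4-fold.
Codon 3 GGG (Gly): third position 4-fold.
Codon 4 GCA (Ala): third position 4-fold.
Codon 5 GCC (Ala): third position 4-fold.
Codon 6 CCC (Pro): third position 4-fold.
Codon 7 ATC (Ile): third position 3-fold.
Codon 8 CAG (Gln): third position 2-fold.
Four-fold degenerate third positions: 5.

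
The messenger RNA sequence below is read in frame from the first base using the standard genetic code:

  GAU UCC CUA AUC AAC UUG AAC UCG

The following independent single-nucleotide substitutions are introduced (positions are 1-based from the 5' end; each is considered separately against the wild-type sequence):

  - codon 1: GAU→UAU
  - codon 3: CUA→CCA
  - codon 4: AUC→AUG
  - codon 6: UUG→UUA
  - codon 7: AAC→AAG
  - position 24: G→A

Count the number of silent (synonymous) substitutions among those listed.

Codon 1: GAU (Asp) → UAU (Tyr) — missense.
Codon 3: CUA (Leu) → CCA (Pro) — missense.
Codon 4: AUC (Ile) → AUG (Met) — missense.
Codon 6: UUG (Leu) → UUA (Leu) — synonymous.
Codon 7: AAC (Asn) → AAG (Lys) — missense.
Codon 8: UCG (Ser) → UCA (Ser) — synonymous.
Synonymous: 2 of 6.

2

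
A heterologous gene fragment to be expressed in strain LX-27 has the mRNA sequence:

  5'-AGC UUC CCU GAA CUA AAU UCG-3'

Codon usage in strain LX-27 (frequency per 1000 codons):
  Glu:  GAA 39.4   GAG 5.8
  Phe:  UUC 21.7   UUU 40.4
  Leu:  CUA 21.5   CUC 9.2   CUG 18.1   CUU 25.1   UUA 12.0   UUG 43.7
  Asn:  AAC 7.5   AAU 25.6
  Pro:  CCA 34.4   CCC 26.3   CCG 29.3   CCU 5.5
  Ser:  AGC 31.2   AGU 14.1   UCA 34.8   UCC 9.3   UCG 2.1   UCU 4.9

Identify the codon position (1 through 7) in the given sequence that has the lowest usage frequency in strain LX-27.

7

Codon 1 AGC (Ser): 31.2 per 1000.
Codon 2 UUC (Phe): 21.7 per 1000.
Codon 3 CCU (Pro): 5.5 per 1000.
Codon 4 GAA (Glu): 39.4 per 1000.
Codon 5 CUA (Leu): 21.5 per 1000.
Codon 6 AAU (Asn): 25.6 per 1000.
Codon 7 UCG (Ser): 2.1 per 1000.
Lowest frequency is 2.1 at codon 7.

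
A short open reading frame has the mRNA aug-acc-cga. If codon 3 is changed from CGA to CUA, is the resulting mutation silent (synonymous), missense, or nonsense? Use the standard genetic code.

missense

Position 8 falls in codon 3: CGA → Arg.
After the substitution the codon is CUA → Leu.
Arg ≠ Leu, so this is a missense mutation.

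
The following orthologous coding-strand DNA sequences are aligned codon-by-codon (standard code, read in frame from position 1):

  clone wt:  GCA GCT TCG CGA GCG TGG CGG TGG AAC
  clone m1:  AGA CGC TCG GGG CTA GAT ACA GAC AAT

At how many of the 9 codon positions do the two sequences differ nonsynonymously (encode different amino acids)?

7

Codon 1: GCA Ala / AGA Arg — nonsynonymous.
Codon 2: GCT Ala / CGC Arg — nonsynonymous.
Codon 3: TCG Ser / TCG Ser — identical.
Codon 4: CGA Arg / GGG Gly — nonsynonymous.
Codon 5: GCG Ala / CTA Leu — nonsynonymous.
Codon 6: TGG Trp / GAT Asp — nonsynonymous.
Codon 7: CGG Arg / ACA Thr — nonsynonymous.
Codon 8: TGG Trp / GAC Asp — nonsynonymous.
Codon 9: AAC Asn / AAT Asn — synonymous.
Nonsynonymous differences: 7.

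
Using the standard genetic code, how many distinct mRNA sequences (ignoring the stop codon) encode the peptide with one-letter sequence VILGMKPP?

9216

Val: 4 codons.
Ile: 3 codons.
Leu: 6 codons.
Gly: 4 codons.
Met: 1 codon.
Lys: 2 codons.
Pro: 4 codons.
Pro: 4 codons.
4 × 3 × 6 × 4 × 1 × 2 × 4 × 4 = 9216.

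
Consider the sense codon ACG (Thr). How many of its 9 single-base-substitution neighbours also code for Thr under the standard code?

Position 1: none → 0 synonymous.
Position 2: none → 0 synonymous.
Position 3: ACU, ACC, ACA → 3 synonymous.
Total: 0 + 0 + 3 = 3.

3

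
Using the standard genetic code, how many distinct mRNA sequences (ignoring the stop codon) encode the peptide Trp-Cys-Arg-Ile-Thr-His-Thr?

1152

Trp: 1 codon.
Cys: 2 codons.
Arg: 6 codons.
Ile: 3 codons.
Thr: 4 codons.
His: 2 codons.
Thr: 4 codons.
1 × 2 × 6 × 3 × 4 × 2 × 4 = 1152.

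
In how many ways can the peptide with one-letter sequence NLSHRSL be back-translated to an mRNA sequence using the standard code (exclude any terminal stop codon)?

31104

Asn: 2 codons.
Leu: 6 codons.
Ser: 6 codons.
His: 2 codons.
Arg: 6 codons.
Ser: 6 codons.
Leu: 6 codons.
2 × 6 × 6 × 2 × 6 × 6 × 6 = 31104.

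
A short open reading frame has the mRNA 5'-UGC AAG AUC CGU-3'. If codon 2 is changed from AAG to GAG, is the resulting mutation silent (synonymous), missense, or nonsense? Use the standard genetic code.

Position 4 falls in codon 2: AAG → Lys.
After the substitution the codon is GAG → Glu.
Lys ≠ Glu, so this is a missense mutation.

missense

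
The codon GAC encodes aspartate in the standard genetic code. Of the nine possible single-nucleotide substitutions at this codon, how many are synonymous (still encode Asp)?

1

Position 1: none → 0 synonymous.
Position 2: none → 0 synonymous.
Position 3: GAU → 1 synonymous.
Total: 0 + 0 + 1 = 1.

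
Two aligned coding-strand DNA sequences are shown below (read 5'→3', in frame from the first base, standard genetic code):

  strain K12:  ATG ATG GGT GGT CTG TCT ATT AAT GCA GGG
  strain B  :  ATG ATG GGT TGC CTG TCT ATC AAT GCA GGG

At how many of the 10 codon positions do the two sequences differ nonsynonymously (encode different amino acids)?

1

Codon 1: ATG Met / ATG Met — identical.
Codon 2: ATG Met / ATG Met — identical.
Codon 3: GGT Gly / GGT Gly — identical.
Codon 4: GGT Gly / TGC Cys — nonsynonymous.
Codon 5: CTG Leu / CTG Leu — identical.
Codon 6: TCT Ser / TCT Ser — identical.
Codon 7: ATT Ile / ATC Ile — synonymous.
Codon 8: AAT Asn / AAT Asn — identical.
Codon 9: GCA Ala / GCA Ala — identical.
Codon 10: GGG Gly / GGG Gly — identical.
Nonsynonymous differences: 1.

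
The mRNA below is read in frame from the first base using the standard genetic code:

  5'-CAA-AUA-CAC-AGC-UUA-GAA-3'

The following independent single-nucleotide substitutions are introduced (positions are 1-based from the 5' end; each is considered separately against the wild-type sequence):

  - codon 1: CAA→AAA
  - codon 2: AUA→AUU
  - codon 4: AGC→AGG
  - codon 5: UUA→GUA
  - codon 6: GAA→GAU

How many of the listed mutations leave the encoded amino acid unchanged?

Codon 1: CAA (Gln) → AAA (Lys) — missense.
Codon 2: AUA (Ile) → AUU (Ile) — synonymous.
Codon 4: AGC (Ser) → AGG (Arg) — missense.
Codon 5: UUA (Leu) → GUA (Val) — missense.
Codon 6: GAA (Glu) → GAU (Asp) — missense.
Synonymous: 1 of 5.

1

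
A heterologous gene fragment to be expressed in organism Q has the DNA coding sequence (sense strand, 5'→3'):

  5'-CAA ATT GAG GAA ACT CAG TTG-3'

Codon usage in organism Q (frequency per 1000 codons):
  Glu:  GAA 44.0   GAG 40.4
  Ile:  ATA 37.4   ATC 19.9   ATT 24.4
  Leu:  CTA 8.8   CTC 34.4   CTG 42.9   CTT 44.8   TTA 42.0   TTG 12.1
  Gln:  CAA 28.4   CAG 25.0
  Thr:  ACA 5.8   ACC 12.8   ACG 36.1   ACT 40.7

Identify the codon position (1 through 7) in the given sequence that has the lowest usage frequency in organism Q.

7

Codon 1 CAA (Gln): 28.4 per 1000.
Codon 2 ATT (Ile): 24.4 per 1000.
Codon 3 GAG (Glu): 40.4 per 1000.
Codon 4 GAA (Glu): 44.0 per 1000.
Codon 5 ACT (Thr): 40.7 per 1000.
Codon 6 CAG (Gln): 25.0 per 1000.
Codon 7 TTG (Leu): 12.1 per 1000.
Lowest frequency is 12.1 at codon 7.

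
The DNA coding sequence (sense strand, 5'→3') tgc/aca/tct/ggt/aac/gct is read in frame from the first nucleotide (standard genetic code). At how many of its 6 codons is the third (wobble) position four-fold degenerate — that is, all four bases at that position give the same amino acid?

4

Codon 1 TGC (Cys): third position 2-fold.
Codon 2 ACA (Thr): third position 4-fold.
Codon 3 TCT (Ser): third position 4-fold.
Codon 4 GGT (Gly): third position 4-fold.
Codon 5 AAC (Asn): third position 2-fold.
Codon 6 GCT (Ala): third position 4-fold.
Four-fold degenerate third positions: 4.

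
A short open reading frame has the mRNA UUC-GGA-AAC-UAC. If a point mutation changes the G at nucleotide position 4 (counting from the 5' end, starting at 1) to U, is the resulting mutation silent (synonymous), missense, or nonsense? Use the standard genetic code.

Position 4 falls in codon 2: GGA → Gly.
After the substitution the codon is UGA → Stop.
The new codon is a stop codon, so this is a nonsense mutation.

nonsense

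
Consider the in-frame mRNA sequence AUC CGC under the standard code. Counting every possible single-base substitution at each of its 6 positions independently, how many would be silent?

5

Codon 1 (AUC, Ile): 2 synonymous substitutions.
Codon 2 (CGC, Arg): 3 synonymous substitutions.
Total: 2 + 3 = 5.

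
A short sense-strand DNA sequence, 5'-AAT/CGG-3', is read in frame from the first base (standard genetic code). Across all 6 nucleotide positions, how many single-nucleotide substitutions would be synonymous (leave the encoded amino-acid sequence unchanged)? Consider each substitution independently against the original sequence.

5

Codon 1 (AAT, Asn): 1 synonymous substitution.
Codon 2 (CGG, Arg): 4 synonymous substitutions.
Total: 1 + 4 = 5.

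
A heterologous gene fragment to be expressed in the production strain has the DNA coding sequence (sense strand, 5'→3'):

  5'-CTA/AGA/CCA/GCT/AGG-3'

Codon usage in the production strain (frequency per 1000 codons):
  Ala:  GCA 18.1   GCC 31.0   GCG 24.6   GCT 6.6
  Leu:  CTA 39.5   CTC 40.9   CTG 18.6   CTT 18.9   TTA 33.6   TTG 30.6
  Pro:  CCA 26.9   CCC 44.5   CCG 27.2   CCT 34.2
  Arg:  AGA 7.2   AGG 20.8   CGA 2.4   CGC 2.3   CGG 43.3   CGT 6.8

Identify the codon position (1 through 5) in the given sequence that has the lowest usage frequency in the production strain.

Codon 1 CTA (Leu): 39.5 per 1000.
Codon 2 AGA (Arg): 7.2 per 1000.
Codon 3 CCA (Pro): 26.9 per 1000.
Codon 4 GCT (Ala): 6.6 per 1000.
Codon 5 AGG (Arg): 20.8 per 1000.
Lowest frequency is 6.6 at codon 4.

4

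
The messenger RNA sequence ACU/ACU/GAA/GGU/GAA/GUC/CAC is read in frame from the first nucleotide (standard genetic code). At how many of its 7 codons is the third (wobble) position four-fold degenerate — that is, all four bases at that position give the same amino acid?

Codon 1 ACU (Thr): third position 4-fold.
Codon 2 ACU (Thr): third position 4-fold.
Codon 3 GAA (Glu): third position 2-fold.
Codon 4 GGU (Gly): third position 4-fold.
Codon 5 GAA (Glu): third position 2-fold.
Codon 6 GUC (Val): third position 4-fold.
Codon 7 CAC (His): third position 2-fold.
Four-fold degenerate third positions: 4.

4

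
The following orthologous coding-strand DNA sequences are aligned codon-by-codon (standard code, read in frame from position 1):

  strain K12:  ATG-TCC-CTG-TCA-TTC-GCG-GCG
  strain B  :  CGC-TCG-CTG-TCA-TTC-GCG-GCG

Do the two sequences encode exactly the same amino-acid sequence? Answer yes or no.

no

Codon 1: ATG Met / CGC Arg — nonsynonymous.
Codon 2: TCC Ser / TCG Ser — synonymous.
Codon 3: CTG Leu / CTG Leu — identical.
Codon 4: TCA Ser / TCA Ser — identical.
Codon 5: TTC Phe / TTC Phe — identical.
Codon 6: GCG Ala / GCG Ala — identical.
Codon 7: GCG Ala / GCG Ala — identical.
Nonsynonymous differences: 1 → different protein.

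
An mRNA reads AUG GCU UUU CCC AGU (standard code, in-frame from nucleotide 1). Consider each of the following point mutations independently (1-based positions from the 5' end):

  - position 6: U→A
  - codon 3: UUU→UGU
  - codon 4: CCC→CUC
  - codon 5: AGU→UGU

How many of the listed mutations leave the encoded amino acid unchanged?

1

Codon 2: GCU (Ala) → GCA (Ala) — synonymous.
Codon 3: UUU (Phe) → UGU (Cys) — missense.
Codon 4: CCC (Pro) → CUC (Leu) — missense.
Codon 5: AGU (Ser) → UGU (Cys) — missense.
Synonymous: 1 of 4.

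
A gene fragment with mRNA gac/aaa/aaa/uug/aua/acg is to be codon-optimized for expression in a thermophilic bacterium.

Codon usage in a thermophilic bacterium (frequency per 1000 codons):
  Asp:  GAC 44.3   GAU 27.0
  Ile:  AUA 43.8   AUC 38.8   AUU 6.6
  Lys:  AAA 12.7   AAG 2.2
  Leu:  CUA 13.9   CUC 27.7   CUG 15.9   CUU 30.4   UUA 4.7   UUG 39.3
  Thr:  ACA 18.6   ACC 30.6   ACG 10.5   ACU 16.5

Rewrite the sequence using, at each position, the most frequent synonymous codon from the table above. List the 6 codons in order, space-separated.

Codon 1 (Asp): best is GAC at 44.3.
Codon 2 (Lys): best is AAA at 12.7.
Codon 3 (Lys): best is AAA at 12.7.
Codon 4 (Leu): best is UUG at 39.3.
Codon 5 (Ile): best is AUA at 43.8.
Codon 6 (Thr): best is ACC at 30.6.

GAC AAA AAA UUG AUA ACC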